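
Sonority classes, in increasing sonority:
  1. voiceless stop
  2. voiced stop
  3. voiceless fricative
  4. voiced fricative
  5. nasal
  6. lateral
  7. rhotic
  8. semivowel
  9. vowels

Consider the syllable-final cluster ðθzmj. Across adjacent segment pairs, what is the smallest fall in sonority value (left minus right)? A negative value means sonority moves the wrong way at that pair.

/ð/: voiced fricative = 4.
/θ/: voiceless fricative = 3.
/z/: voiced fricative = 4.
/m/: nasal = 5.
/j/: semivowel = 8.
/ð/→/θ/: change +1.
/θ/→/z/: change -1.
/z/→/m/: change -1.
/m/→/j/: change -3.
Minimum = -3.

-3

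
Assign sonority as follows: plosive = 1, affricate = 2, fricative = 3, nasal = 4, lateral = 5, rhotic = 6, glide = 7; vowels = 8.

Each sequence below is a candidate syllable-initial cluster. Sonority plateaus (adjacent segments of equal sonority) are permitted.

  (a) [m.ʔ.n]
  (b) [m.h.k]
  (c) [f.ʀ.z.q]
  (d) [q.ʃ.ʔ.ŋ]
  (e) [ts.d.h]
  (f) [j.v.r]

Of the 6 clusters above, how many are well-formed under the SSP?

0

(a) sonority 4-1-4: ill-formed.
(b) sonority 4-3-1: ill-formed.
(c) sonority 3-6-3-1: ill-formed.
(d) sonority 1-3-1-4: ill-formed.
(e) sonority 2-1-3: ill-formed.
(f) sonority 7-3-6: ill-formed.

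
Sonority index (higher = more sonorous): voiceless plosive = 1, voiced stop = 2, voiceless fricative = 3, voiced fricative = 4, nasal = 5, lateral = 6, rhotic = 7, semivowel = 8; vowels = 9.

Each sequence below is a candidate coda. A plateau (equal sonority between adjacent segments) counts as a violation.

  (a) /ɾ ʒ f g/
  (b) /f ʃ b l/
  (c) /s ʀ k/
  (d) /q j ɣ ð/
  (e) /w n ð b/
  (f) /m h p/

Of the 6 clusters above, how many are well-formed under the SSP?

3

(a) 7-4-3-2 → obeys
(b) 3-3-2-6 → violates
(c) 3-7-1 → violates
(d) 1-8-4-4 → violates
(e) 8-5-4-2 → obeys
(f) 5-3-1 → obeys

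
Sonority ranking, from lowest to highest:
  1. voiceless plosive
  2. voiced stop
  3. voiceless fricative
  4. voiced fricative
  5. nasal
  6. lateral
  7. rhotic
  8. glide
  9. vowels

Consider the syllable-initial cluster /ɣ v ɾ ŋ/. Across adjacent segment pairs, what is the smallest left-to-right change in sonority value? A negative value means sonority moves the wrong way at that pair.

/ɣ/ — voiced fricative, sonority 4.
/v/ — voiced fricative, sonority 4.
/ɾ/ — rhotic, sonority 7.
/ŋ/ — nasal, sonority 5.
/ɣ/→/v/: change +0.
/v/→/ɾ/: change +3.
/ɾ/→/ŋ/: change -2.
Minimum = -2.

-2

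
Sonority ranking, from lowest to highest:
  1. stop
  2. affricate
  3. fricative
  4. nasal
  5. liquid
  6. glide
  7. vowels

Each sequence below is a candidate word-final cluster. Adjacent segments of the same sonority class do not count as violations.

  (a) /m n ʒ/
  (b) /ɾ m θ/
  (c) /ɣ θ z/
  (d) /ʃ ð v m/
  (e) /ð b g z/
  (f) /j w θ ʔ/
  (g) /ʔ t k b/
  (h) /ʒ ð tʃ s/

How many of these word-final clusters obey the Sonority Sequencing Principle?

5

(a) 4-4-3 → obeys
(b) 5-4-3 → obeys
(c) 3-3-3 → obeys
(d) 3-3-3-4 → violates
(e) 3-1-1-3 → violates
(f) 6-6-3-1 → obeys
(g) 1-1-1-1 → obeys
(h) 3-3-2-3 → violates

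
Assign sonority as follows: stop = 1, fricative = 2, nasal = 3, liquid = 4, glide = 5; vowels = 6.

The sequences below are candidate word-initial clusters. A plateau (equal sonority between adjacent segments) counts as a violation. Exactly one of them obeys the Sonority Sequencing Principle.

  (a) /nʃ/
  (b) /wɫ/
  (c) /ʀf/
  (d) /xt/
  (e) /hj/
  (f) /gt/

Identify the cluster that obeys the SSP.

(a) 3-2 → violates
(b) 5-4 → violates
(c) 4-2 → violates
(d) 2-1 → violates
(e) 2-5 → obeys
(f) 1-1 → violates

e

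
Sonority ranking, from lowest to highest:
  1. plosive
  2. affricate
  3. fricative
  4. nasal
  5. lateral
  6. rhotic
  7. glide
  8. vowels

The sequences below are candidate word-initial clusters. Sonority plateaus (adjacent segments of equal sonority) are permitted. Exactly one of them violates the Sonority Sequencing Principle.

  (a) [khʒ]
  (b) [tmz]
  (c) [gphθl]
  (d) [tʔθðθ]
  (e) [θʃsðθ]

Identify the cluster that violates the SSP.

b

(a) 1-3-3 → obeys
(b) 1-4-3 → violates
(c) 1-1-3-3-5 → obeys
(d) 1-1-3-3-3 → obeys
(e) 3-3-3-3-3 → obeys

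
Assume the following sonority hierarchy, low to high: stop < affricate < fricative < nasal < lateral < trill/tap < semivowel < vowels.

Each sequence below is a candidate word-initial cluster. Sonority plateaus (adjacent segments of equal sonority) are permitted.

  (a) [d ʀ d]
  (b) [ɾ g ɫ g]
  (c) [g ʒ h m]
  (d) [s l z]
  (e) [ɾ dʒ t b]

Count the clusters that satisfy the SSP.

1

(a) [d ʀ d]: profile 1-6-1 — violates.
(b) [ɾ g ɫ g]: profile 6-1-5-1 — violates.
(c) [g ʒ h m]: profile 1-3-3-4 — obeys.
(d) [s l z]: profile 3-5-3 — violates.
(e) [ɾ dʒ t b]: profile 6-2-1-1 — violates.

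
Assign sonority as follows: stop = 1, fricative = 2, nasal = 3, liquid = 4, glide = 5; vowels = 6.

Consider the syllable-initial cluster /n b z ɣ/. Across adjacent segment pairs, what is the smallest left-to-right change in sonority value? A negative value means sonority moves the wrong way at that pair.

-2

/n/ — nasal, sonority 3.
/b/ — stop, sonority 1.
/z/ — fricative, sonority 2.
/ɣ/ — fricative, sonority 2.
/n/→/b/: change -2.
/b/→/z/: change +1.
/z/→/ɣ/: change +0.
Minimum = -2.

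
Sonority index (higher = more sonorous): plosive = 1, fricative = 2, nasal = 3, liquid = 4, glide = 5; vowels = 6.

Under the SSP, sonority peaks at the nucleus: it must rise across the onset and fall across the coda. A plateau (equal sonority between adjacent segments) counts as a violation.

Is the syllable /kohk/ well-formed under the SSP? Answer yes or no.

yes

Onset: /k/ is a plosive (sonority 1); then the nucleus /o/ (sonority 6).
Onset profile 1-6 — rises to the nucleus.
Coda: /h/ is a fricative (sonority 2), /k/ is a plosive (sonority 1).
Coda profile 6-2-1 — falls from the nucleus.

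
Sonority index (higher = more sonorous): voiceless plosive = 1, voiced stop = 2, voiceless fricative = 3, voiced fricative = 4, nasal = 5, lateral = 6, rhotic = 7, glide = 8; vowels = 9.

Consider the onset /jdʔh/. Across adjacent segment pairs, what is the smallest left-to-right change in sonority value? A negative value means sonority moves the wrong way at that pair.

/j/ — glide, sonority 8.
/d/ — voiced stop, sonority 2.
/ʔ/ — voiceless plosive, sonority 1.
/h/ — voiceless fricative, sonority 3.
/j/→/d/: change -6.
/d/→/ʔ/: change -1.
/ʔ/→/h/: change +2.
Minimum = -6.

-6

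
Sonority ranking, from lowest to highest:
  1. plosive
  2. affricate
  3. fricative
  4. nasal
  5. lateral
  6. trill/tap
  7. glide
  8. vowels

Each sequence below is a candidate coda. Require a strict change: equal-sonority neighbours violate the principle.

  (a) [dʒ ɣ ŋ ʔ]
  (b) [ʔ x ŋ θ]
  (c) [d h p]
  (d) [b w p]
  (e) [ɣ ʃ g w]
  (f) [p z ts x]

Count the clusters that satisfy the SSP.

0

(a) 2-3-4-1 → violates
(b) 1-3-4-3 → violates
(c) 1-3-1 → violates
(d) 1-7-1 → violates
(e) 3-3-1-7 → violates
(f) 1-3-2-3 → violates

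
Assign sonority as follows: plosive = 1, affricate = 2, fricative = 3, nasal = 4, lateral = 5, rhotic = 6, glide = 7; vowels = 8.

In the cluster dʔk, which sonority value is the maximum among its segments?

1

/d/ — plosive, sonority 1.
/ʔ/ — plosive, sonority 1.
/k/ — plosive, sonority 1.
The maximum is 1.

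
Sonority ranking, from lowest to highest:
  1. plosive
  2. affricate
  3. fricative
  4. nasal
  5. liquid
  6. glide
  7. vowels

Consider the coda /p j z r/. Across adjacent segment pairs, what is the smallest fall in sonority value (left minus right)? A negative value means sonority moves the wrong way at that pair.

-5

/p/ — plosive, sonority 1.
/j/ — glide, sonority 6.
/z/ — fricative, sonority 3.
/r/ — liquid, sonority 5.
/p/→/j/: change -5.
/j/→/z/: change +3.
/z/→/r/: change -2.
Minimum = -5.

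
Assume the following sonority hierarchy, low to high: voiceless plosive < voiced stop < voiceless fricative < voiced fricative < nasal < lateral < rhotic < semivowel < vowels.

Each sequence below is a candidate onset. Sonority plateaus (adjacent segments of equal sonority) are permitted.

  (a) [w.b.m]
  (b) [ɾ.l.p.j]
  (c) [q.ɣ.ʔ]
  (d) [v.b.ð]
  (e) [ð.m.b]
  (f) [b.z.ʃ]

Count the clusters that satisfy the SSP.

(a) sonority 8-2-5: ill-formed.
(b) sonority 7-6-1-8: ill-formed.
(c) sonority 1-4-1: ill-formed.
(d) sonority 4-2-4: ill-formed.
(e) sonority 4-5-2: ill-formed.
(f) sonority 2-4-3: ill-formed.

0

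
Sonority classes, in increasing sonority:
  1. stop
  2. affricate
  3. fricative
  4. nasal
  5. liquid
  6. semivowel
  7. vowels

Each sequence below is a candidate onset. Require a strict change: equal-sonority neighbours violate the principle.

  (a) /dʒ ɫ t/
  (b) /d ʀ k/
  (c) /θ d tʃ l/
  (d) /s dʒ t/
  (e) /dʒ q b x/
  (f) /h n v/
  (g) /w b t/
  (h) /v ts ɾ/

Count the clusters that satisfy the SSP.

(a) /dʒ ɫ t/: profile 2-5-1 — violates.
(b) /d ʀ k/: profile 1-5-1 — violates.
(c) /θ d tʃ l/: profile 3-1-2-5 — violates.
(d) /s dʒ t/: profile 3-2-1 — violates.
(e) /dʒ q b x/: profile 2-1-1-3 — violates.
(f) /h n v/: profile 3-4-3 — violates.
(g) /w b t/: profile 6-1-1 — violates.
(h) /v ts ɾ/: profile 3-2-5 — violates.

0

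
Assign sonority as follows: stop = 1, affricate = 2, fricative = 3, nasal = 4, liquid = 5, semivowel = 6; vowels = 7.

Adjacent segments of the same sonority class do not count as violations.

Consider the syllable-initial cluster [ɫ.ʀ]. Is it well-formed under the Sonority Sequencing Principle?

yes

/ɫ/: liquid = 5.
/ʀ/: liquid = 5.
The profile 5-5 is non-decreasing (plateaus allowed), so the syllable-initial cluster satisfies the SSP.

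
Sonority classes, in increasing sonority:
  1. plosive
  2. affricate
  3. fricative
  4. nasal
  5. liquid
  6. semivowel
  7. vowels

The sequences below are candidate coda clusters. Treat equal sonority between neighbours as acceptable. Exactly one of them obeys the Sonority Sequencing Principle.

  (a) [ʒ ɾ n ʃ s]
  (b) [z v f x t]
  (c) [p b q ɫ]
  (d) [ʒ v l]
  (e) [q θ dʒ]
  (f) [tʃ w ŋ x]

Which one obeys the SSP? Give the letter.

b

(a) [ʒ ɾ n ʃ s]: profile 3-5-4-3-3 — violates.
(b) [z v f x t]: profile 3-3-3-3-1 — obeys.
(c) [p b q ɫ]: profile 1-1-1-5 — violates.
(d) [ʒ v l]: profile 3-3-5 — violates.
(e) [q θ dʒ]: profile 1-3-2 — violates.
(f) [tʃ w ŋ x]: profile 2-6-4-3 — violates.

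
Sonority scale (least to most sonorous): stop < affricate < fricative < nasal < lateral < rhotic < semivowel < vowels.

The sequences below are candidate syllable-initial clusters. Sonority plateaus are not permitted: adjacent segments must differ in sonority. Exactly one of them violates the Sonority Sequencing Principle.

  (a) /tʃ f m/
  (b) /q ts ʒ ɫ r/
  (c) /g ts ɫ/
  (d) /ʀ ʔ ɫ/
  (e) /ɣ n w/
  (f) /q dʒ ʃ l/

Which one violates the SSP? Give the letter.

d

(a) /tʃ f m/: profile 2-3-4 — obeys.
(b) /q ts ʒ ɫ r/: profile 1-2-3-5-6 — obeys.
(c) /g ts ɫ/: profile 1-2-5 — obeys.
(d) /ʀ ʔ ɫ/: profile 6-1-5 — violates.
(e) /ɣ n w/: profile 3-4-7 — obeys.
(f) /q dʒ ʃ l/: profile 1-2-3-5 — obeys.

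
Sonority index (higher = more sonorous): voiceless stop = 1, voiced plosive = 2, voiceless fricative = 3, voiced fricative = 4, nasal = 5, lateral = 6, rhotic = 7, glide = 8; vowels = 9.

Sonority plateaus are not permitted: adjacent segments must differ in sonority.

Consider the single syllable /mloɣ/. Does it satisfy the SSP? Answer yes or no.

yes

Onset: /m/ is a nasal (sonority 5), /l/ is a lateral (sonority 6); then the nucleus /o/ (sonority 9).
Onset profile 5-6-9 — rises to the nucleus.
Coda: /ɣ/ is a voiced fricative (sonority 4).
Coda profile 9-4 — falls from the nucleus.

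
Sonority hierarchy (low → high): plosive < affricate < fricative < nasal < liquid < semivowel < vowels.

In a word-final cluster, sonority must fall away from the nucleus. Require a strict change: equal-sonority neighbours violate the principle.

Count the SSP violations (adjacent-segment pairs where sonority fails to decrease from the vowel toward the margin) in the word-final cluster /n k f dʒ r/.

/n/: nasal = 4.
/k/: plosive = 1.
/f/: fricative = 3.
/dʒ/: affricate = 2.
/r/: liquid = 5.
/n/→/k/: 4→1 (falls) — ok.
/k/→/f/: 1→3 (does not fall) — violation.
/f/→/dʒ/: 3→2 (falls) — ok.
/dʒ/→/r/: 2→5 (does not fall) — violation.

2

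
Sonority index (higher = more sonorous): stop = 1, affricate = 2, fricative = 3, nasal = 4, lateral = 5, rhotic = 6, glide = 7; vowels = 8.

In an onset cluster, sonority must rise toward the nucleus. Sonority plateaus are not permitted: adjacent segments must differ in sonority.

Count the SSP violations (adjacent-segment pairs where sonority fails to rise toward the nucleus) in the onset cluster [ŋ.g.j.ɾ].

/ŋ/ is a nasal (sonority 4).
/g/ is a stop (sonority 1).
/j/ is a glide (sonority 7).
/ɾ/ is a rhotic (sonority 6).
/ŋ/→/g/: 4→1 (does not rise) — violation.
/g/→/j/: 1→7 (rises) — ok.
/j/→/ɾ/: 7→6 (does not rise) — violation.

2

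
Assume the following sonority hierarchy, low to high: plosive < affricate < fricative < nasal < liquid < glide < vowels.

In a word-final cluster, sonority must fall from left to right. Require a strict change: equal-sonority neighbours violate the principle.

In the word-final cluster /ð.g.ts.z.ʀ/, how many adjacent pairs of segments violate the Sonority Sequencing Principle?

3

/ð/ is a fricative (sonority 3).
/g/ is a plosive (sonority 1).
/ts/ is an affricate (sonority 2).
/z/ is a fricative (sonority 3).
/ʀ/ is a liquid (sonority 5).
/ð/→/g/: 3→1 (falls) — ok.
/g/→/ts/: 1→2 (does not fall) — violation.
/ts/→/z/: 2→3 (does not fall) — violation.
/z/→/ʀ/: 3→5 (does not fall) — violation.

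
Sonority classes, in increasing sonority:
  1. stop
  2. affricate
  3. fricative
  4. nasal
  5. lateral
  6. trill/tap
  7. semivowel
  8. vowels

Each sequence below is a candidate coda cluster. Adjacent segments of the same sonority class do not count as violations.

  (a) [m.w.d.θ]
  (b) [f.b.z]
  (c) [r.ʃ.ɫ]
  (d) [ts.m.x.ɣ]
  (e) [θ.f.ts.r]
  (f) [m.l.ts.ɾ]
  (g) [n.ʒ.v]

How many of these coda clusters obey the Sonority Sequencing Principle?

1

(a) [m.w.d.θ]: profile 4-7-1-3 — violates.
(b) [f.b.z]: profile 3-1-3 — violates.
(c) [r.ʃ.ɫ]: profile 6-3-5 — violates.
(d) [ts.m.x.ɣ]: profile 2-4-3-3 — violates.
(e) [θ.f.ts.r]: profile 3-3-2-6 — violates.
(f) [m.l.ts.ɾ]: profile 4-5-2-6 — violates.
(g) [n.ʒ.v]: profile 4-3-3 — obeys.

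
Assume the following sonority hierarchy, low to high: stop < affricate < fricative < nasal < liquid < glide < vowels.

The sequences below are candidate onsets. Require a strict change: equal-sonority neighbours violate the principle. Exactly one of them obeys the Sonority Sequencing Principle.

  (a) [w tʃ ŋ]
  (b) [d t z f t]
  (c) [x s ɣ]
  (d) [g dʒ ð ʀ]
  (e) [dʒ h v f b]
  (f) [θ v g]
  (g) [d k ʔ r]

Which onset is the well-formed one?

d

(a) [w tʃ ŋ]: profile 6-2-4 — violates.
(b) [d t z f t]: profile 1-1-3-3-1 — violates.
(c) [x s ɣ]: profile 3-3-3 — violates.
(d) [g dʒ ð ʀ]: profile 1-2-3-5 — obeys.
(e) [dʒ h v f b]: profile 2-3-3-3-1 — violates.
(f) [θ v g]: profile 3-3-1 — violates.
(g) [d k ʔ r]: profile 1-1-1-5 — violates.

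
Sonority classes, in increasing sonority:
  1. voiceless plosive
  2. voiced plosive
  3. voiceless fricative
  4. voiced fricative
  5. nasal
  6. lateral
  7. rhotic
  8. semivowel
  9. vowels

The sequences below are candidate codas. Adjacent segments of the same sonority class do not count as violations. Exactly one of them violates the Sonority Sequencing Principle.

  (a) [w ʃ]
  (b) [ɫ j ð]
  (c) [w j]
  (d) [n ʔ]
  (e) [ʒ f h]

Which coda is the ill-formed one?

(a) [w ʃ]: profile 8-3 — obeys.
(b) [ɫ j ð]: profile 6-8-4 — violates.
(c) [w j]: profile 8-8 — obeys.
(d) [n ʔ]: profile 5-1 — obeys.
(e) [ʒ f h]: profile 4-3-3 — obeys.

b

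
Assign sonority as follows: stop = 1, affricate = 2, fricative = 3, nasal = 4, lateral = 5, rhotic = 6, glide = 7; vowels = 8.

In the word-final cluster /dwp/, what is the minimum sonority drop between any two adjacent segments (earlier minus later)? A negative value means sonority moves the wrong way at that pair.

-6

/d/ — stop, sonority 1.
/w/ — glide, sonority 7.
/p/ — stop, sonority 1.
/d/→/w/: change -6.
/w/→/p/: change +6.
Minimum = -6.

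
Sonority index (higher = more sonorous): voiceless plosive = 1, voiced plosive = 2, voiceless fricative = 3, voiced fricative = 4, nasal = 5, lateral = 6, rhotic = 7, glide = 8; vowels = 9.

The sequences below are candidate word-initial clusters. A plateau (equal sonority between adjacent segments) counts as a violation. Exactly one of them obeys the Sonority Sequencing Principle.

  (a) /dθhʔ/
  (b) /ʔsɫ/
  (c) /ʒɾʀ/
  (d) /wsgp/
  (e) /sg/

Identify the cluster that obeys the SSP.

(a) sonority 2-3-3-1: ill-formed.
(b) sonority 1-3-6: well-formed.
(c) sonority 4-7-7: ill-formed.
(d) sonority 8-3-2-1: ill-formed.
(e) sonority 3-2: ill-formed.

b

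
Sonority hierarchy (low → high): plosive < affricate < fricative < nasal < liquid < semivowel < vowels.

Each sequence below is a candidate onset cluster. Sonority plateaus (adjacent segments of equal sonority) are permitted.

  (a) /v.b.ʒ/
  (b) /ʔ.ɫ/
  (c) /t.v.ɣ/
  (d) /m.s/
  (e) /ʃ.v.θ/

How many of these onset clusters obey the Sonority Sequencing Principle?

3

(a) 3-1-3 → violates
(b) 1-5 → obeys
(c) 1-3-3 → obeys
(d) 4-3 → violates
(e) 3-3-3 → obeys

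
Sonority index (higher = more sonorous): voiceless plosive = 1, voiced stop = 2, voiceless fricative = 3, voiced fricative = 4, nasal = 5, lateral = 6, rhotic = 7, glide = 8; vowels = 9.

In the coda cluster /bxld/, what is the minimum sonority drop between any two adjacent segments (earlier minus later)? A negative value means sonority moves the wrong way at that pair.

-3

/b/ is a voiced stop (sonority 2).
/x/ is a voiceless fricative (sonority 3).
/l/ is a lateral (sonority 6).
/d/ is a voiced stop (sonority 2).
/b/→/x/: change -1.
/x/→/l/: change -3.
/l/→/d/: change +4.
Minimum = -3.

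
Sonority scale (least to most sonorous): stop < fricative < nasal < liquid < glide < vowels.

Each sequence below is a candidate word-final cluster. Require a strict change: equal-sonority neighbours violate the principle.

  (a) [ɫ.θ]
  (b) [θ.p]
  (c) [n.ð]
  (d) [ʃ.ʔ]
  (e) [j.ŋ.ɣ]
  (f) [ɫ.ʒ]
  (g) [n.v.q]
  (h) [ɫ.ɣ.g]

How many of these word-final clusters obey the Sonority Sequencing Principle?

(a) 4-2 → obeys
(b) 2-1 → obeys
(c) 3-2 → obeys
(d) 2-1 → obeys
(e) 5-3-2 → obeys
(f) 4-2 → obeys
(g) 3-2-1 → obeys
(h) 4-2-1 → obeys

8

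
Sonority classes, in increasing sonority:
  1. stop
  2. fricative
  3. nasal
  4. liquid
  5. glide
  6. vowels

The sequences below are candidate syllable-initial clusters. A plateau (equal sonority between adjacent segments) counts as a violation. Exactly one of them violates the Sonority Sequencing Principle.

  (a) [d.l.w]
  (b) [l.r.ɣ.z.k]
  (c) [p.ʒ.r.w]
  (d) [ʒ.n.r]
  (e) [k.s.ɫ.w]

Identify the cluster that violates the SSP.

b

(a) 1-4-5 → obeys
(b) 4-4-2-2-1 → violates
(c) 1-2-4-5 → obeys
(d) 2-3-4 → obeys
(e) 1-2-4-5 → obeys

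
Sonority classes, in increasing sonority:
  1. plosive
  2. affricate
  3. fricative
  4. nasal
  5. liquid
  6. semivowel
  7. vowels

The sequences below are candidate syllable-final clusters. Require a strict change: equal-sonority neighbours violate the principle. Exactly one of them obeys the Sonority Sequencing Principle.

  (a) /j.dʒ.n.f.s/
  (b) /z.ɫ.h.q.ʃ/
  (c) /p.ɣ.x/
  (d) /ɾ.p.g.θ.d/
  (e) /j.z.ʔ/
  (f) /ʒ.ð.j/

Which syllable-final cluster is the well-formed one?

e

(a) sonority 6-2-4-3-3: ill-formed.
(b) sonority 3-5-3-1-3: ill-formed.
(c) sonority 1-3-3: ill-formed.
(d) sonority 5-1-1-3-1: ill-formed.
(e) sonority 6-3-1: well-formed.
(f) sonority 3-3-6: ill-formed.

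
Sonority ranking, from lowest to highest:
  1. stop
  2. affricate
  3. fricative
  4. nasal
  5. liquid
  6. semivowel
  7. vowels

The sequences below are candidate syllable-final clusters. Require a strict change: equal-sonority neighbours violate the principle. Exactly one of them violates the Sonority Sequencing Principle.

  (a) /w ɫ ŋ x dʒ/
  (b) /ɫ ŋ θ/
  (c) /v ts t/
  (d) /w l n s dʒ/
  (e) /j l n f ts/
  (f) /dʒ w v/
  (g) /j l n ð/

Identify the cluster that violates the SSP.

f

(a) sonority 6-5-4-3-2: well-formed.
(b) sonority 5-4-3: well-formed.
(c) sonority 3-2-1: well-formed.
(d) sonority 6-5-4-3-2: well-formed.
(e) sonority 6-5-4-3-2: well-formed.
(f) sonority 2-6-3: ill-formed.
(g) sonority 6-5-4-3: well-formed.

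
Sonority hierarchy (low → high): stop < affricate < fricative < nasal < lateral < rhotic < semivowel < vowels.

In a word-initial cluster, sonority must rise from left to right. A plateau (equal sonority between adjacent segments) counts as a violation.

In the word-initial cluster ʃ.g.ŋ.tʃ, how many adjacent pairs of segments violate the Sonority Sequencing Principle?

2

/ʃ/ is a fricative (sonority 3).
/g/ is a stop (sonority 1).
/ŋ/ is a nasal (sonority 4).
/tʃ/ is an affricate (sonority 2).
/ʃ/→/g/: 3→1 (does not rise) — violation.
/g/→/ŋ/: 1→4 (rises) — ok.
/ŋ/→/tʃ/: 4→2 (does not rise) — violation.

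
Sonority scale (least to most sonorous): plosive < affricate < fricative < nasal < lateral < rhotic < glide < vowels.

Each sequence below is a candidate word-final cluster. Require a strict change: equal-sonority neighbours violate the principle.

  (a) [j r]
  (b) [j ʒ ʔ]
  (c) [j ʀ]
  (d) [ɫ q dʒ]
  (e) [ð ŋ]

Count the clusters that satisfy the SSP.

3

(a) sonority 7-6: well-formed.
(b) sonority 7-3-1: well-formed.
(c) sonority 7-6: well-formed.
(d) sonority 5-1-2: ill-formed.
(e) sonority 3-4: ill-formed.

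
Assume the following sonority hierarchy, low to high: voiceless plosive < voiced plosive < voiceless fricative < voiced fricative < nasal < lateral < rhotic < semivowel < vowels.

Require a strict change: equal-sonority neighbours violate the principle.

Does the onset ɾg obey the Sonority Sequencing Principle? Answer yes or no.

no

/ɾ/: rhotic = 7.
/g/: voiced plosive = 2.
The profile is 7-2. Between /ɾ/ (7) and /g/ (2) sonority does not rise, so the cluster violates the SSP.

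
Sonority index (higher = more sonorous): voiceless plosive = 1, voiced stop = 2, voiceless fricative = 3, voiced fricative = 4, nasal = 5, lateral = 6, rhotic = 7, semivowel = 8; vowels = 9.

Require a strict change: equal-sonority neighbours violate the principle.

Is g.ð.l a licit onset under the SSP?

/g/: voiced stop = 2.
/ð/: voiced fricative = 4.
/l/: lateral = 6.
The profile 2-4-6 strictly rises, so the onset satisfies the SSP.

yes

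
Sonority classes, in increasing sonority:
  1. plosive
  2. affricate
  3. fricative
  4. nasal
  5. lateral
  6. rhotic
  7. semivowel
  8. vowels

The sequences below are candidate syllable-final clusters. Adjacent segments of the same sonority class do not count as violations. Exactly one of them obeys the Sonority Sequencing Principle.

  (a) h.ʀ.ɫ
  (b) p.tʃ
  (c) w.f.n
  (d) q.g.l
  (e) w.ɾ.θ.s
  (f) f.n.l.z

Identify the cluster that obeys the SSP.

(a) h.ʀ.ɫ: profile 3-6-5 — violates.
(b) p.tʃ: profile 1-2 — violates.
(c) w.f.n: profile 7-3-4 — violates.
(d) q.g.l: profile 1-1-5 — violates.
(e) w.ɾ.θ.s: profile 7-6-3-3 — obeys.
(f) f.n.l.z: profile 3-4-5-3 — violates.

e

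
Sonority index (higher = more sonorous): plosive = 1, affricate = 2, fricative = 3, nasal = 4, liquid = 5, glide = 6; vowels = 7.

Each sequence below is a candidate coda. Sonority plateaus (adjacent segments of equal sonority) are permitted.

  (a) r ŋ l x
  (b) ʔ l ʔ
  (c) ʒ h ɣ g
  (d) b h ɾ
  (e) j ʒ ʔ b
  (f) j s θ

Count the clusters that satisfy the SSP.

(a) sonority 5-4-5-3: ill-formed.
(b) sonority 1-5-1: ill-formed.
(c) sonority 3-3-3-1: well-formed.
(d) sonority 1-3-5: ill-formed.
(e) sonority 6-3-1-1: well-formed.
(f) sonority 6-3-3: well-formed.

3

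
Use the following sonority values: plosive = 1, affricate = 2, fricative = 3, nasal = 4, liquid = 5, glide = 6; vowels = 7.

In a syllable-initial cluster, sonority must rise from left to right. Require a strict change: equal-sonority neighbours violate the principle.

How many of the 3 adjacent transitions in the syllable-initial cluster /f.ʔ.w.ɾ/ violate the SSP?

2

/f/: fricative = 3.
/ʔ/: plosive = 1.
/w/: glide = 6.
/ɾ/: liquid = 5.
/f/→/ʔ/: 3→1 (does not rise) — violation.
/ʔ/→/w/: 1→6 (rises) — ok.
/w/→/ɾ/: 6→5 (does not rise) — violation.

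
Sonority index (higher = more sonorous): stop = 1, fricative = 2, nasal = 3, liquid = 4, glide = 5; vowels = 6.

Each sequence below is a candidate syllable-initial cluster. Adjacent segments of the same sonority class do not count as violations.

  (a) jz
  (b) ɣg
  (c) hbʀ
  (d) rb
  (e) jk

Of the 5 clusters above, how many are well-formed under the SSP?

0

(a) jz: profile 5-2 — violates.
(b) ɣg: profile 2-1 — violates.
(c) hbʀ: profile 2-1-4 — violates.
(d) rb: profile 4-1 — violates.
(e) jk: profile 5-1 — violates.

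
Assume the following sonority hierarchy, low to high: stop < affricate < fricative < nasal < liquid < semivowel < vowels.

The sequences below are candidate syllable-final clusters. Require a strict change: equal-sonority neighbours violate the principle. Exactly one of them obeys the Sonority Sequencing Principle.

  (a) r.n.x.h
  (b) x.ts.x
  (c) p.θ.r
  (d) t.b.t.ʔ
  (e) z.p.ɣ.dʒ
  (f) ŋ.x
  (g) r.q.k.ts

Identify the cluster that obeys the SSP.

(a) r.n.x.h: profile 5-4-3-3 — violates.
(b) x.ts.x: profile 3-2-3 — violates.
(c) p.θ.r: profile 1-3-5 — violates.
(d) t.b.t.ʔ: profile 1-1-1-1 — violates.
(e) z.p.ɣ.dʒ: profile 3-1-3-2 — violates.
(f) ŋ.x: profile 4-3 — obeys.
(g) r.q.k.ts: profile 5-1-1-2 — violates.

f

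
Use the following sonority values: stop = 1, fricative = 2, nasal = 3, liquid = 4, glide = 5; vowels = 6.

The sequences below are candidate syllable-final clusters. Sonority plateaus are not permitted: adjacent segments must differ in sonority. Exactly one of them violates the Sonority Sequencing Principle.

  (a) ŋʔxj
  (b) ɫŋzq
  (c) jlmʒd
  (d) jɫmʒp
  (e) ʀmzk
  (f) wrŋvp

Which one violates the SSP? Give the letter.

(a) 3-1-2-5 → violates
(b) 4-3-2-1 → obeys
(c) 5-4-3-2-1 → obeys
(d) 5-4-3-2-1 → obeys
(e) 4-3-2-1 → obeys
(f) 5-4-3-2-1 → obeys

a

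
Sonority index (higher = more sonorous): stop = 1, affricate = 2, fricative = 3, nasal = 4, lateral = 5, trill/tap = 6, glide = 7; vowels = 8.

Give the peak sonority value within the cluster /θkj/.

7

/θ/ — fricative, sonority 3.
/k/ — stop, sonority 1.
/j/ — glide, sonority 7.
The maximum is 7.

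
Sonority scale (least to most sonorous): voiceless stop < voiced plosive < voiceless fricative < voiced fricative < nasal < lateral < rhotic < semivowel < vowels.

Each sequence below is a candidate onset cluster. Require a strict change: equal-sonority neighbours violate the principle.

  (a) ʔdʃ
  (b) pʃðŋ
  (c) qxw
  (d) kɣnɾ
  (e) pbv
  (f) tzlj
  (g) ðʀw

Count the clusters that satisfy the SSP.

7

(a) 1-2-3 → obeys
(b) 1-3-4-5 → obeys
(c) 1-3-8 → obeys
(d) 1-4-5-7 → obeys
(e) 1-2-4 → obeys
(f) 1-4-6-8 → obeys
(g) 4-7-8 → obeys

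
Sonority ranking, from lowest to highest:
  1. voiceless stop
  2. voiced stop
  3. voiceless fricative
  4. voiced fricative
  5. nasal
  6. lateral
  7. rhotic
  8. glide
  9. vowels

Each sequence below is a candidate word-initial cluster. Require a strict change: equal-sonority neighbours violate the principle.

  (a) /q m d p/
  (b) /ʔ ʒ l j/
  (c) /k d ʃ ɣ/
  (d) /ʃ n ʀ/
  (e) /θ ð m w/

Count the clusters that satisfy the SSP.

(a) /q m d p/: profile 1-5-2-1 — violates.
(b) /ʔ ʒ l j/: profile 1-4-6-8 — obeys.
(c) /k d ʃ ɣ/: profile 1-2-3-4 — obeys.
(d) /ʃ n ʀ/: profile 3-5-7 — obeys.
(e) /θ ð m w/: profile 3-4-5-8 — obeys.

4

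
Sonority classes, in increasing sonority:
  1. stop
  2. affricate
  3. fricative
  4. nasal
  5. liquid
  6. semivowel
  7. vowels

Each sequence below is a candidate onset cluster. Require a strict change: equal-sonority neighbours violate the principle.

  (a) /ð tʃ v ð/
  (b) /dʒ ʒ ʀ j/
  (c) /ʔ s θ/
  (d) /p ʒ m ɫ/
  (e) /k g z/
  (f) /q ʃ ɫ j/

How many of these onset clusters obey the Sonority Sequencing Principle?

3

(a) /ð tʃ v ð/: profile 3-2-3-3 — violates.
(b) /dʒ ʒ ʀ j/: profile 2-3-5-6 — obeys.
(c) /ʔ s θ/: profile 1-3-3 — violates.
(d) /p ʒ m ɫ/: profile 1-3-4-5 — obeys.
(e) /k g z/: profile 1-1-3 — violates.
(f) /q ʃ ɫ j/: profile 1-3-5-6 — obeys.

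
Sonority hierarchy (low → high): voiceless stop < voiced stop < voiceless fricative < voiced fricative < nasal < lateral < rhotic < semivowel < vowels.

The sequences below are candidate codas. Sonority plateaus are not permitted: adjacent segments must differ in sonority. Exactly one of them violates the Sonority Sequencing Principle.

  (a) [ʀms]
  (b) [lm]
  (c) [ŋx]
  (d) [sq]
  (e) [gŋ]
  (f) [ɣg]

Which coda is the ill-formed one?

(a) [ʀms]: profile 7-5-3 — obeys.
(b) [lm]: profile 6-5 — obeys.
(c) [ŋx]: profile 5-3 — obeys.
(d) [sq]: profile 3-1 — obeys.
(e) [gŋ]: profile 2-5 — violates.
(f) [ɣg]: profile 4-2 — obeys.

e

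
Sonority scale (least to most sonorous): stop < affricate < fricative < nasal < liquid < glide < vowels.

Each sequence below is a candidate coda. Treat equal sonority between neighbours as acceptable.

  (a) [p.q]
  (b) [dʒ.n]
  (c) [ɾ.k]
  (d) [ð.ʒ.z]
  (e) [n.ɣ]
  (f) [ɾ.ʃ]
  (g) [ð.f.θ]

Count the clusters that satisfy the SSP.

(a) [p.q]: profile 1-1 — obeys.
(b) [dʒ.n]: profile 2-4 — violates.
(c) [ɾ.k]: profile 5-1 — obeys.
(d) [ð.ʒ.z]: profile 3-3-3 — obeys.
(e) [n.ɣ]: profile 4-3 — obeys.
(f) [ɾ.ʃ]: profile 5-3 — obeys.
(g) [ð.f.θ]: profile 3-3-3 — obeys.

6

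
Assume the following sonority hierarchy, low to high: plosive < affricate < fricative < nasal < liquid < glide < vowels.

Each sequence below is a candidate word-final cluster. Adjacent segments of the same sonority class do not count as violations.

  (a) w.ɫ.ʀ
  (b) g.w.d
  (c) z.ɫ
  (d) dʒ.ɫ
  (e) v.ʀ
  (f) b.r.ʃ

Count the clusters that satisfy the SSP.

(a) w.ɫ.ʀ: profile 6-5-5 — obeys.
(b) g.w.d: profile 1-6-1 — violates.
(c) z.ɫ: profile 3-5 — violates.
(d) dʒ.ɫ: profile 2-5 — violates.
(e) v.ʀ: profile 3-5 — violates.
(f) b.r.ʃ: profile 1-5-3 — violates.

1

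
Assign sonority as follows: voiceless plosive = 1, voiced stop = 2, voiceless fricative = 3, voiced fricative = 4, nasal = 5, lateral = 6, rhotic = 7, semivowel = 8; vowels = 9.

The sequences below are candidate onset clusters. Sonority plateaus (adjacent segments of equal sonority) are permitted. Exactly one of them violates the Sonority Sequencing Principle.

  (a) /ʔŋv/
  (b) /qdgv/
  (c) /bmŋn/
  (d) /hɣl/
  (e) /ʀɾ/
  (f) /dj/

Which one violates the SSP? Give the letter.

a

(a) 1-5-4 → violates
(b) 1-2-2-4 → obeys
(c) 2-5-5-5 → obeys
(d) 3-4-6 → obeys
(e) 7-7 → obeys
(f) 2-8 → obeys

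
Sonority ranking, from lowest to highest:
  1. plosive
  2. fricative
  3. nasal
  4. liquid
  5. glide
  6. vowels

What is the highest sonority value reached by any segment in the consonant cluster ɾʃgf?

4

/ɾ/ — liquid, sonority 4.
/ʃ/ — fricative, sonority 2.
/g/ — plosive, sonority 1.
/f/ — fricative, sonority 2.
The maximum is 4.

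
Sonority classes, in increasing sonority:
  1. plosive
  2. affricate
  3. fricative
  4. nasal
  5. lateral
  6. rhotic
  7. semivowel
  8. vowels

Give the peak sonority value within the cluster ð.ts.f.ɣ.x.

/ð/ is a fricative (sonority 3).
/ts/ is an affricate (sonority 2).
/f/ is a fricative (sonority 3).
/ɣ/ is a fricative (sonority 3).
/x/ is a fricative (sonority 3).
The maximum is 3.

3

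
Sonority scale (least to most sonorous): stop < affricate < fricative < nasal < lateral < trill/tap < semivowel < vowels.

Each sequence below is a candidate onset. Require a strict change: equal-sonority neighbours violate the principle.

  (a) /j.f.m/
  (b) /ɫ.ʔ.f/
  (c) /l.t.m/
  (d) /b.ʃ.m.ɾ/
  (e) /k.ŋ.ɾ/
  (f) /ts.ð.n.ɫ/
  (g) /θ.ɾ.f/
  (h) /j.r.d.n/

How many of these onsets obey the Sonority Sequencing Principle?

3

(a) sonority 7-3-4: ill-formed.
(b) sonority 5-1-3: ill-formed.
(c) sonority 5-1-4: ill-formed.
(d) sonority 1-3-4-6: well-formed.
(e) sonority 1-4-6: well-formed.
(f) sonority 2-3-4-5: well-formed.
(g) sonority 3-6-3: ill-formed.
(h) sonority 7-6-1-4: ill-formed.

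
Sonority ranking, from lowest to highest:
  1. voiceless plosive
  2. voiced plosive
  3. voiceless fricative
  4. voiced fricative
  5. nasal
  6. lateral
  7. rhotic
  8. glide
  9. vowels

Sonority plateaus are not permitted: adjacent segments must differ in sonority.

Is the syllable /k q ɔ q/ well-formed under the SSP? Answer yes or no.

Onset: /k/ is a voiceless plosive (sonority 1), /q/ is a voiceless plosive (sonority 1); then the nucleus /ɔ/ (sonority 9).
Onset profile 1-1-9 — does not strictly rise throughout.
Coda: /q/ is a voiceless plosive (sonority 1).
Coda profile 9-1 — falls from the nucleus.

no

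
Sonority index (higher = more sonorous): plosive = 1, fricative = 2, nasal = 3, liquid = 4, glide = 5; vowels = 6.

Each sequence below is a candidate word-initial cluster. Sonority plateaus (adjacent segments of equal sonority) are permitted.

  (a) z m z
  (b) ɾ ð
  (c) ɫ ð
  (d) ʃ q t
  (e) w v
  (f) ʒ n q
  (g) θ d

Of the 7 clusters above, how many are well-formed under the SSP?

(a) 2-3-2 → violates
(b) 4-2 → violates
(c) 4-2 → violates
(d) 2-1-1 → violates
(e) 5-2 → violates
(f) 2-3-1 → violates
(g) 2-1 → violates

0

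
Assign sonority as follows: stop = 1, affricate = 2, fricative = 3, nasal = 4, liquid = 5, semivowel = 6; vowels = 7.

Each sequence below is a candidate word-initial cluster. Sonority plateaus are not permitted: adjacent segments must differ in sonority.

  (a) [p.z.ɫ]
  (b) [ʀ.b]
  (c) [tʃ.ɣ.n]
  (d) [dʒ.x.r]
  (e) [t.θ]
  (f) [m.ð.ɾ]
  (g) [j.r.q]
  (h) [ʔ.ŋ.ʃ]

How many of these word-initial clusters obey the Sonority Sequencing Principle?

4

(a) 1-3-5 → obeys
(b) 5-1 → violates
(c) 2-3-4 → obeys
(d) 2-3-5 → obeys
(e) 1-3 → obeys
(f) 4-3-5 → violates
(g) 6-5-1 → violates
(h) 1-4-3 → violates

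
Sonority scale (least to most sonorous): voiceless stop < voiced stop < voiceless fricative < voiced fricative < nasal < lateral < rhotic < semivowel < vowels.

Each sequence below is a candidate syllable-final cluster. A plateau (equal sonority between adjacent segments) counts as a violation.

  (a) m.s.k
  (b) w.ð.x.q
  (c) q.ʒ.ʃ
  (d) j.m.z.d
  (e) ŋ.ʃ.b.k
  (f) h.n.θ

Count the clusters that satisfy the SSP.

4

(a) sonority 5-3-1: well-formed.
(b) sonority 8-4-3-1: well-formed.
(c) sonority 1-4-3: ill-formed.
(d) sonority 8-5-4-2: well-formed.
(e) sonority 5-3-2-1: well-formed.
(f) sonority 3-5-3: ill-formed.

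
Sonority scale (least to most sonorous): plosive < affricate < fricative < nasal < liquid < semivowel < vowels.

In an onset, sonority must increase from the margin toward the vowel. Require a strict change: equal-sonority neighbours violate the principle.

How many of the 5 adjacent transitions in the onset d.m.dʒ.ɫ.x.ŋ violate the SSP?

2

/d/: plosive = 1.
/m/: nasal = 4.
/dʒ/: affricate = 2.
/ɫ/: liquid = 5.
/x/: fricative = 3.
/ŋ/: nasal = 4.
/d/→/m/: 1→4 (rises) — ok.
/m/→/dʒ/: 4→2 (does not rise) — violation.
/dʒ/→/ɫ/: 2→5 (rises) — ok.
/ɫ/→/x/: 5→3 (does not rise) — violation.
/x/→/ŋ/: 3→4 (rises) — ok.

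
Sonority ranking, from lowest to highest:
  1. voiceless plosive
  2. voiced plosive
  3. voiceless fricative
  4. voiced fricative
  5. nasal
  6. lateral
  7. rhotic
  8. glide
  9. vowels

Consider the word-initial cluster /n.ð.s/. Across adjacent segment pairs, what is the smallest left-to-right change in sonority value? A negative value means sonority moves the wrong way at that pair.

-1

/n/ is a nasal (sonority 5).
/ð/ is a voiced fricative (sonority 4).
/s/ is a voiceless fricative (sonority 3).
/n/→/ð/: change -1.
/ð/→/s/: change -1.
Minimum = -1.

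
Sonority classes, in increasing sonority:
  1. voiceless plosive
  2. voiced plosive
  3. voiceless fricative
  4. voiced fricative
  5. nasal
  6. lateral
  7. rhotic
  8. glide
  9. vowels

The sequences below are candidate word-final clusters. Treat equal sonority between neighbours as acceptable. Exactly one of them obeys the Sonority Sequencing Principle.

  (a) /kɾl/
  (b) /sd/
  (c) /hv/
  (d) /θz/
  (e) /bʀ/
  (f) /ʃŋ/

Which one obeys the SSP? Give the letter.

(a) 1-7-6 → violates
(b) 3-2 → obeys
(c) 3-4 → violates
(d) 3-4 → violates
(e) 2-7 → violates
(f) 3-5 → violates

b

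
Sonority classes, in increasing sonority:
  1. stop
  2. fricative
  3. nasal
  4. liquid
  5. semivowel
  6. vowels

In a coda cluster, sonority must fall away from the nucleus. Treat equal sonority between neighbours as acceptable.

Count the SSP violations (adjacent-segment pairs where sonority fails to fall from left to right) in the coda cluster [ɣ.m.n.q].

1

/ɣ/: fricative = 2.
/m/: nasal = 3.
/n/: nasal = 3.
/q/: stop = 1.
/ɣ/→/m/: 2→3 (does not fall) — violation.
/m/→/n/: 3→3 (plateau, allowed) — ok.
/n/→/q/: 3→1 (falls) — ok.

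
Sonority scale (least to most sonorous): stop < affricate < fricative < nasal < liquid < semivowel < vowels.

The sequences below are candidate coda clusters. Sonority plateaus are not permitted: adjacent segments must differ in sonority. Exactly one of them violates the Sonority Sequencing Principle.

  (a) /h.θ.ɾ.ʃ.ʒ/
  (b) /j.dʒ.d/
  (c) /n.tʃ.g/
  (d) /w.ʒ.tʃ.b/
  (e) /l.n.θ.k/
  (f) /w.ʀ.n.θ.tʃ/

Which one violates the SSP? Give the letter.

(a) /h.θ.ɾ.ʃ.ʒ/: profile 3-3-5-3-3 — violates.
(b) /j.dʒ.d/: profile 6-2-1 — obeys.
(c) /n.tʃ.g/: profile 4-2-1 — obeys.
(d) /w.ʒ.tʃ.b/: profile 6-3-2-1 — obeys.
(e) /l.n.θ.k/: profile 5-4-3-1 — obeys.
(f) /w.ʀ.n.θ.tʃ/: profile 6-5-4-3-2 — obeys.

a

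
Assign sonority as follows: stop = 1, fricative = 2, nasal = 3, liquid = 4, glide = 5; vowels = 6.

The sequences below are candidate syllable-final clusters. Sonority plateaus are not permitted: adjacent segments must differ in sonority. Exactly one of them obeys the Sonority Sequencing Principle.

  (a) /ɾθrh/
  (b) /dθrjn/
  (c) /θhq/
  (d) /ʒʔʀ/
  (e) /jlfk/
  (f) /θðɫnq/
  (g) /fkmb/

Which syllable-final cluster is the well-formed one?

(a) 4-2-4-2 → violates
(b) 1-2-4-5-3 → violates
(c) 2-2-1 → violates
(d) 2-1-4 → violates
(e) 5-4-2-1 → obeys
(f) 2-2-4-3-1 → violates
(g) 2-1-3-1 → violates

e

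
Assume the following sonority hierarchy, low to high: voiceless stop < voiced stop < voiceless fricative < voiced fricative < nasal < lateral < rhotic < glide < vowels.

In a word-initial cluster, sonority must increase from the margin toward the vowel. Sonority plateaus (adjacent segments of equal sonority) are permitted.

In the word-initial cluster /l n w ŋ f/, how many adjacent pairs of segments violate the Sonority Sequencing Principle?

3

/l/: lateral = 6.
/n/: nasal = 5.
/w/: glide = 8.
/ŋ/: nasal = 5.
/f/: voiceless fricative = 3.
/l/→/n/: 6→5 (does not rise) — violation.
/n/→/w/: 5→8 (rises) — ok.
/w/→/ŋ/: 8→5 (does not rise) — violation.
/ŋ/→/f/: 5→3 (does not rise) — violation.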